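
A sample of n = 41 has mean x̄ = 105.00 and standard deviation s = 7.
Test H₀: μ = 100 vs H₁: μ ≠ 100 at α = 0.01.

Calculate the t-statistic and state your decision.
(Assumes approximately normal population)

df = n - 1 = 40
SE = s/√n = 7/√41 = 1.0932
t = (x̄ - μ₀)/SE = (105.00 - 100)/1.0932 = 4.5737
Critical value: t_{0.005,40} = ±2.704
p-value < 0.0001
Decision: reject H₀

Answer: t = 4.5737, reject H₀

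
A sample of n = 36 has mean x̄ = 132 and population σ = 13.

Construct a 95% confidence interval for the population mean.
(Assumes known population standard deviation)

Answer: (127.7533, 136.2467)

Derivation:
Confidence level: 95%, α = 0.05
z_0.025 = 1.960
SE = σ/√n = 13/√36 = 2.1667
Margin of error = 1.960 × 2.1667 = 4.2467
CI: x̄ ± margin = 132 ± 4.2467
CI: (127.7533, 136.2467)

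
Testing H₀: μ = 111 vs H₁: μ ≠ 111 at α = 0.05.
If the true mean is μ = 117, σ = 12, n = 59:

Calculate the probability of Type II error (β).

Answer: β ≈ 0.0300

Derivation:
SE = σ/√n = 12/√59 = 1.5623
Critical values: μ₀ ± z_0.025×SE = 111 ± 1.960×1.5623
Acceptance region: (107.9379, 114.0621)
Under H₁ (μ = 117): z_high = (114.0621 - 117)/1.5623 = -1.8805, z_low = (107.9379 - 117)/1.5623 = -5.8005
β = P(not reject | H₁) = Φ(-1.8805) - Φ(-5.8005) ≈ 0.0300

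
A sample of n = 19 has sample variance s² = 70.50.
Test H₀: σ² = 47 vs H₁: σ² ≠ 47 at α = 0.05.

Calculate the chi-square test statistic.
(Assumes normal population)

Answer: χ² = 27.0000, fail to reject H₀

Derivation:
df = n - 1 = 18
χ² = (n-1)s²/σ₀² = 18×70.50/47 = 27.0000
Critical values: χ²_{0.975,18} = 8.231, χ²_{0.025,18} = 31.526
Rejection region: χ² < 8.231 or χ² > 31.526
Decision: fail to reject H₀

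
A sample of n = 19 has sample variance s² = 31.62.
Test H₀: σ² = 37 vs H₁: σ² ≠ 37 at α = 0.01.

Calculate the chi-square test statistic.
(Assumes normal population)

Answer: χ² = 15.3827, fail to reject H₀

Derivation:
df = n - 1 = 18
χ² = (n-1)s²/σ₀² = 18×31.62/37 = 15.3827
Critical values: χ²_{0.995,18} = 6.265, χ²_{0.005,18} = 37.156
Rejection region: χ² < 6.265 or χ² > 37.156
Decision: fail to reject H₀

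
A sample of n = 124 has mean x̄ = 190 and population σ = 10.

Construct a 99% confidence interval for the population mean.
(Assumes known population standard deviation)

Confidence level: 99%, α = 0.01
z_0.005 = 2.576
SE = σ/√n = 10/√124 = 0.8980
Margin of error = 2.576 × 0.8980 = 2.3132
CI: x̄ ± margin = 190 ± 2.3132
CI: (187.6868, 192.3132)

Answer: (187.6868, 192.3132)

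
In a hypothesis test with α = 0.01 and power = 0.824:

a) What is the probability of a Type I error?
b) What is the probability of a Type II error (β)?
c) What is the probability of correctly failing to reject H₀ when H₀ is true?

a) Type I error probability = α = 0.01
b) Power = P(reject H₀ | H₁ true) = 1 - β = 0.824, so Type II error probability = β = 1 - Power = 0.176
c) P(fail to reject H₀ | H₀ true) = 1 - α = 0.99

Answer: a) 0.01, b) 0.176, c) 0.99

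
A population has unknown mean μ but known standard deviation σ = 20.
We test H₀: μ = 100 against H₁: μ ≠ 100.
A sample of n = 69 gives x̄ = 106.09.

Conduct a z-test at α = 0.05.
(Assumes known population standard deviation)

Standard error: SE = σ/√n = 20/√69 = 2.4077
z-statistic: z = (x̄ - μ₀)/SE = (106.09 - 100)/2.4077 = 2.5294
Critical value: ±1.960
p-value = 0.0114
Decision: reject H₀

Answer: z = 2.5294, reject H₀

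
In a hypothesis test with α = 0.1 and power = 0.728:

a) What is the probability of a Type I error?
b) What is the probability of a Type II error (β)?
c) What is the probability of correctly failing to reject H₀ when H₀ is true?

Answer: a) 0.1, b) 0.272, c) 0.9

Derivation:
a) Type I error probability = α = 0.1
b) Power = P(reject H₀ | H₁ true) = 1 - β = 0.728, so Type II error probability = β = 1 - Power = 0.272
c) P(fail to reject H₀ | H₀ true) = 1 - α = 0.9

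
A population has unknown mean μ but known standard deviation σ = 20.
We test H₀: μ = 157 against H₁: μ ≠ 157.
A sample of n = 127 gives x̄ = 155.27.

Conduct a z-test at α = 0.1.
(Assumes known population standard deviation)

Standard error: SE = σ/√n = 20/√127 = 1.7747
z-statistic: z = (x̄ - μ₀)/SE = (155.27 - 157)/1.7747 = -0.9748
Critical value: ±1.645
p-value = 0.3297
Decision: fail to reject H₀

Answer: z = -0.9748, fail to reject H₀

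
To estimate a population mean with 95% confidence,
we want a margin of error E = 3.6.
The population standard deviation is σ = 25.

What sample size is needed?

z_0.025 = 1.960
n = (z×σ/E)² = (1.960×25/3.6)²
n = 185.2623
Round up: n = 186

Answer: n = 186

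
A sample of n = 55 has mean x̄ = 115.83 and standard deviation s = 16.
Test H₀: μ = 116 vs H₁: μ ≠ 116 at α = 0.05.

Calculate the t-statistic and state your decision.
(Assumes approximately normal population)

df = n - 1 = 54
SE = s/√n = 16/√55 = 2.1574
t = (x̄ - μ₀)/SE = (115.83 - 116)/2.1574 = -0.0788
Critical value: t_{0.025,54} = ±2.005
p-value ≈ 0.9375
Decision: fail to reject H₀

Answer: t = -0.0788, fail to reject H₀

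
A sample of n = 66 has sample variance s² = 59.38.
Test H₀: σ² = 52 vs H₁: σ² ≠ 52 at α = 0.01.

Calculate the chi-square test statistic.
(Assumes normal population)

df = n - 1 = 65
χ² = (n-1)s²/σ₀² = 65×59.38/52 = 74.2250
Critical values: χ²_{0.995,65} = 39.383, χ²_{0.005,65} = 98.105
Rejection region: χ² < 39.383 or χ² > 98.105
Decision: fail to reject H₀

Answer: χ² = 74.2250, fail to reject H₀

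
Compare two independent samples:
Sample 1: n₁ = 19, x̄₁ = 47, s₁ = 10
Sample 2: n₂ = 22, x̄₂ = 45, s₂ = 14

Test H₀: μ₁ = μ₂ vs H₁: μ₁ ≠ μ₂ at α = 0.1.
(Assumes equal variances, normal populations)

Answer: t = 0.5185, fail to reject H₀

Derivation:
Pooled variance: s²_p = [18×10² + 21×14²]/(39) = 151.6923
s_p = 12.3163
SE = s_p×√(1/n₁ + 1/n₂) = 12.3163×√(1/19 + 1/22) = 3.8573
t = (x̄₁ - x̄₂)/SE = (47 - 45)/3.8573 = 0.5185
df = 39, t-critical = ±1.685
Decision: fail to reject H₀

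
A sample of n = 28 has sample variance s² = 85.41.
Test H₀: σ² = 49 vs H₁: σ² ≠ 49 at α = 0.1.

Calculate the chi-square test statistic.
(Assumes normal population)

df = n - 1 = 27
χ² = (n-1)s²/σ₀² = 27×85.41/49 = 47.0627
Critical values: χ²_{0.95,27} = 16.151, χ²_{0.05,27} = 40.113
Rejection region: χ² < 16.151 or χ² > 40.113
Decision: reject H₀

Answer: χ² = 47.0627, reject H₀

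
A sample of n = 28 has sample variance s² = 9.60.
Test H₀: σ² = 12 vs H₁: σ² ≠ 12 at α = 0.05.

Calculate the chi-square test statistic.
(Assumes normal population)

df = n - 1 = 27
χ² = (n-1)s²/σ₀² = 27×9.60/12 = 21.6000
Critical values: χ²_{0.975,27} = 14.573, χ²_{0.025,27} = 43.195
Rejection region: χ² < 14.573 or χ² > 43.195
Decision: fail to reject H₀

Answer: χ² = 21.6000, fail to reject H₀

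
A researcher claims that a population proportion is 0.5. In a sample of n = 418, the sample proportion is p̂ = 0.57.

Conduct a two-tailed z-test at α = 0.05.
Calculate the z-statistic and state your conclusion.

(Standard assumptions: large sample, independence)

H₀: p = 0.5, H₁: p ≠ 0.5
Standard error: SE = √(p₀(1-p₀)/n) = √(0.5×0.5/418) = 0.024456
z-statistic: z = (p̂ - p₀)/SE = (0.57 - 0.5)/0.024456 = 2.8623
Critical value: z_0.025 = ±1.960
p-value = 0.0042
Decision: reject H₀ at α = 0.05

Answer: z = 2.8623, reject H₀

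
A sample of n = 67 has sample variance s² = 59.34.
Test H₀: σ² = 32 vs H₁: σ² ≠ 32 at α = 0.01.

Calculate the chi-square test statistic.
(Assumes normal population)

Answer: χ² = 122.3888, reject H₀

Derivation:
df = n - 1 = 66
χ² = (n-1)s²/σ₀² = 66×59.34/32 = 122.3888
Critical values: χ²_{0.995,66} = 40.158, χ²_{0.005,66} = 99.330
Rejection region: χ² < 40.158 or χ² > 99.330
Decision: reject H₀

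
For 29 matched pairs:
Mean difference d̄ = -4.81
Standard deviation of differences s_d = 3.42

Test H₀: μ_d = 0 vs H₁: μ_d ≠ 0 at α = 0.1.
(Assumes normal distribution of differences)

df = n - 1 = 28
SE = s_d/√n = 3.42/√29 = 0.6351
t = d̄/SE = -4.81/0.6351 = -7.5736
Critical value: t_{0.05,28} = ±1.701
p-value < 0.0001
Decision: reject H₀

Answer: t = -7.5736, reject H₀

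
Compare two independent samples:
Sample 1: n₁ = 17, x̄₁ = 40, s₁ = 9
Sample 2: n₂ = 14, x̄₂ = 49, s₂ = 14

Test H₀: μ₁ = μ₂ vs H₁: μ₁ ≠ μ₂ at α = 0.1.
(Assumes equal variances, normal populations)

Answer: t = -2.1660, reject H₀

Derivation:
Pooled variance: s²_p = [16×9² + 13×14²]/(29) = 132.5517
s_p = 11.5131
SE = s_p×√(1/n₁ + 1/n₂) = 11.5131×√(1/17 + 1/14) = 4.1551
t = (x̄₁ - x̄₂)/SE = (40 - 49)/4.1551 = -2.1660
df = 29, t-critical = ±1.699
Decision: reject H₀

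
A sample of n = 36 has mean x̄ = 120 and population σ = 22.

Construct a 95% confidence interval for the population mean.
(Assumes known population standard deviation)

Answer: (112.8133, 127.1867)

Derivation:
Confidence level: 95%, α = 0.05
z_0.025 = 1.960
SE = σ/√n = 22/√36 = 3.6667
Margin of error = 1.960 × 3.6667 = 7.1867
CI: x̄ ± margin = 120 ± 7.1867
CI: (112.8133, 127.1867)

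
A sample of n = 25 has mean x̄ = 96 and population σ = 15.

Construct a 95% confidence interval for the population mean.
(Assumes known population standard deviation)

Confidence level: 95%, α = 0.05
z_0.025 = 1.960
SE = σ/√n = 15/√25 = 3.0000
Margin of error = 1.960 × 3.0000 = 5.8800
CI: x̄ ± margin = 96 ± 5.8800
CI: (90.1200, 101.8800)

Answer: (90.1200, 101.8800)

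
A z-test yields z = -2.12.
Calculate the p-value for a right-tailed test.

Answer: p-value ≈ 0.9830

Derivation:
For z = -2.12:
p = P(Z > -2.12) = 1 - Φ(-2.12) = 0.9830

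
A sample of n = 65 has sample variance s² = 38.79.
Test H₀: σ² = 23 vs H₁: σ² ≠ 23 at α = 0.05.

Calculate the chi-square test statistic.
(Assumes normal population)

Answer: χ² = 107.9374, reject H₀

Derivation:
df = n - 1 = 64
χ² = (n-1)s²/σ₀² = 64×38.79/23 = 107.9374
Critical values: χ²_{0.975,64} = 43.776, χ²_{0.025,64} = 88.004
Rejection region: χ² < 43.776 or χ² > 88.004
Decision: reject H₀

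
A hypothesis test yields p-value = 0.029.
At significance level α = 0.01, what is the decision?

Compare p-value to α:
0.029 ≥ 0.01
Decision: fail to reject H₀

Answer: fail to reject H₀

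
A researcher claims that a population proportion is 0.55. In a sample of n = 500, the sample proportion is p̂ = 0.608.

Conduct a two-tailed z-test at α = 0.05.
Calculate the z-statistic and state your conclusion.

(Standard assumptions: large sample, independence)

H₀: p = 0.55, H₁: p ≠ 0.55
Standard error: SE = √(p₀(1-p₀)/n) = √(0.55×0.45/500) = 0.022249
z-statistic: z = (p̂ - p₀)/SE = (0.608 - 0.55)/0.022249 = 2.6069
Critical value: z_0.025 = ±1.960
p-value = 0.0091
Decision: reject H₀ at α = 0.05

Answer: z = 2.6069, reject H₀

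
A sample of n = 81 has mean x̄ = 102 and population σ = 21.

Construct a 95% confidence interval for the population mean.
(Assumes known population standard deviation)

Confidence level: 95%, α = 0.05
z_0.025 = 1.960
SE = σ/√n = 21/√81 = 2.3333
Margin of error = 1.960 × 2.3333 = 4.5733
CI: x̄ ± margin = 102 ± 4.5733
CI: (97.4267, 106.5733)

Answer: (97.4267, 106.5733)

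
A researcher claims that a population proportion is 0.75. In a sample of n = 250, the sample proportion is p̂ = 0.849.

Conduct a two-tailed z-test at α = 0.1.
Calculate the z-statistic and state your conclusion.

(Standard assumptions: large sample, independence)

H₀: p = 0.75, H₁: p ≠ 0.75
Standard error: SE = √(p₀(1-p₀)/n) = √(0.75×0.25/250) = 0.027386
z-statistic: z = (p̂ - p₀)/SE = (0.849 - 0.75)/0.027386 = 3.6150
Critical value: z_0.05 = ±1.645
p-value = 0.0003
Decision: reject H₀ at α = 0.1

Answer: z = 3.6150, reject H₀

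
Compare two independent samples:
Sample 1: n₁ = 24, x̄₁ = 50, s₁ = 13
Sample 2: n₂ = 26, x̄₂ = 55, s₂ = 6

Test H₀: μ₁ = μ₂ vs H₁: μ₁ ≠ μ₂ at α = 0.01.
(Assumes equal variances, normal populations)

Answer: t = -1.7687, fail to reject H₀

Derivation:
Pooled variance: s²_p = [23×13² + 25×6²]/(48) = 99.7292
s_p = 9.9865
SE = s_p×√(1/n₁ + 1/n₂) = 9.9865×√(1/24 + 1/26) = 2.8269
t = (x̄₁ - x̄₂)/SE = (50 - 55)/2.8269 = -1.7687
df = 48, t-critical = ±2.682
Decision: fail to reject H₀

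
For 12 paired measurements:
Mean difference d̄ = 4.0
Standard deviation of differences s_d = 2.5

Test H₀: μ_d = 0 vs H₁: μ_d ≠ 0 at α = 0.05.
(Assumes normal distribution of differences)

df = n - 1 = 11
SE = s_d/√n = 2.5/√12 = 0.7217
t = d̄/SE = 4.0/0.7217 = 5.5425
Critical value: t_{0.025,11} = ±2.201
p-value ≈ 0.0002
Decision: reject H₀

Answer: t = 5.5425, reject H₀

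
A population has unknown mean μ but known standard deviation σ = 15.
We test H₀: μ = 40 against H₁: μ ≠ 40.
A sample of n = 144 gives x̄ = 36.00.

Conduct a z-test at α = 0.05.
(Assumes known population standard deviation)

Answer: z = -3.2000, reject H₀

Derivation:
Standard error: SE = σ/√n = 15/√144 = 1.2500
z-statistic: z = (x̄ - μ₀)/SE = (36.00 - 40)/1.2500 = -3.2000
Critical value: ±1.960
p-value = 0.0014
Decision: reject H₀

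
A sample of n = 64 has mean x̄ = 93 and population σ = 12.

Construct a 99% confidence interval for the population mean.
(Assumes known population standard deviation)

Answer: (89.1360, 96.8640)

Derivation:
Confidence level: 99%, α = 0.01
z_0.005 = 2.576
SE = σ/√n = 12/√64 = 1.5000
Margin of error = 2.576 × 1.5000 = 3.8640
CI: x̄ ± margin = 93 ± 3.8640
CI: (89.1360, 96.8640)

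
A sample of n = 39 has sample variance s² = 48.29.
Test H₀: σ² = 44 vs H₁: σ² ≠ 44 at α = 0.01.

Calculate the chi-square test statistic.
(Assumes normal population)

df = n - 1 = 38
χ² = (n-1)s²/σ₀² = 38×48.29/44 = 41.7050
Critical values: χ²_{0.995,38} = 19.289, χ²_{0.005,38} = 64.181
Rejection region: χ² < 19.289 or χ² > 64.181
Decision: fail to reject H₀

Answer: χ² = 41.7050, fail to reject H₀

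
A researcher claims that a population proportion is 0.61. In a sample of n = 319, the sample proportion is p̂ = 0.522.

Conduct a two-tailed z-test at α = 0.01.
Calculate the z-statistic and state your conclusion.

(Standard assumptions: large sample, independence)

H₀: p = 0.61, H₁: p ≠ 0.61
Standard error: SE = √(p₀(1-p₀)/n) = √(0.61×0.39/319) = 0.027309
z-statistic: z = (p̂ - p₀)/SE = (0.522 - 0.61)/0.027309 = -3.2224
Critical value: z_0.005 = ±2.576
p-value = 0.0013
Decision: reject H₀ at α = 0.01

Answer: z = -3.2224, reject H₀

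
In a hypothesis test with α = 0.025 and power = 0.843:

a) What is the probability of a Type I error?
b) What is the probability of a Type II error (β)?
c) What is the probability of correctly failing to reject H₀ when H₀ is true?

a) Type I error probability = α = 0.025
b) Power = P(reject H₀ | H₁ true) = 1 - β = 0.843, so Type II error probability = β = 1 - Power = 0.157
c) P(fail to reject H₀ | H₀ true) = 1 - α = 0.975

Answer: a) 0.025, b) 0.157, c) 0.975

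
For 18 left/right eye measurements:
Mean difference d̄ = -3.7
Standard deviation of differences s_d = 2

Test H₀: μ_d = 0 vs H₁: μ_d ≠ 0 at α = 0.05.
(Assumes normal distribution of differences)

df = n - 1 = 17
SE = s_d/√n = 2/√18 = 0.4714
t = d̄/SE = -3.7/0.4714 = -7.8490
Critical value: t_{0.025,17} = ±2.110
p-value < 0.0001
Decision: reject H₀

Answer: t = -7.8490, reject H₀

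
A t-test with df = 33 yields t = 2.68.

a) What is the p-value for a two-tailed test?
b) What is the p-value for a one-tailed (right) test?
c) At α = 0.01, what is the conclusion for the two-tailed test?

Using t-distribution with df = 33:
a) Two-tailed: p = 2×P(T > 2.68) = 0.0114
b) One-tailed: p = P(T > 2.68) = 0.0057
c) 0.0114 ≥ 0.01, fail to reject H₀

Answer: a) 0.0114, b) 0.0057, c) fail to reject H₀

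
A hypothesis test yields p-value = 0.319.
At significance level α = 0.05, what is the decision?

Answer: fail to reject H₀

Derivation:
Compare p-value to α:
0.319 ≥ 0.05
Decision: fail to reject H₀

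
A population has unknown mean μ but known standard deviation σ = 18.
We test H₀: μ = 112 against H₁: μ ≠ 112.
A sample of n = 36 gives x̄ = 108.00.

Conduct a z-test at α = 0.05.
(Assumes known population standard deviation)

Standard error: SE = σ/√n = 18/√36 = 3.0000
z-statistic: z = (x̄ - μ₀)/SE = (108.00 - 112)/3.0000 = -1.3333
Critical value: ±1.960
p-value = 0.1824
Decision: fail to reject H₀

Answer: z = -1.3333, fail to reject H₀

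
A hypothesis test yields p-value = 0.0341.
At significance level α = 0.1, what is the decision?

Answer: reject H₀

Derivation:
Compare p-value to α:
0.0341 < 0.1
Decision: reject H₀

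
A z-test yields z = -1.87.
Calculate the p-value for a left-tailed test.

Answer: p-value ≈ 0.0307

Derivation:
For z = -1.87:
p = P(Z < -1.87) = Φ(-1.87) = 0.0307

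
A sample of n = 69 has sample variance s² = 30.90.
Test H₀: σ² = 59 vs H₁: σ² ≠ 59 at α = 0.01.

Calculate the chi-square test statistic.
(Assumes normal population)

df = n - 1 = 68
χ² = (n-1)s²/σ₀² = 68×30.90/59 = 35.6136
Critical values: χ²_{0.995,68} = 41.713, χ²_{0.005,68} = 101.776
Rejection region: χ² < 41.713 or χ² > 101.776
Decision: reject H₀

Answer: χ² = 35.6136, reject H₀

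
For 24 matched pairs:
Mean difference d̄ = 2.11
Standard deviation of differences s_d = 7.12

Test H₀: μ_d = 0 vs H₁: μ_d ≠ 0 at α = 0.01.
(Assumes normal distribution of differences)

df = n - 1 = 23
SE = s_d/√n = 7.12/√24 = 1.4534
t = d̄/SE = 2.11/1.4534 = 1.4518
Critical value: t_{0.005,23} = ±2.807
p-value ≈ 0.1601
Decision: fail to reject H₀

Answer: t = 1.4518, fail to reject H₀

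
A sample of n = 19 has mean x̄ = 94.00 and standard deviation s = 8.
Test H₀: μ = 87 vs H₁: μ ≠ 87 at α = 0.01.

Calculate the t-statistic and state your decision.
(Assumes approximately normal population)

Answer: t = 3.8141, reject H₀

Derivation:
df = n - 1 = 18
SE = s/√n = 8/√19 = 1.8353
t = (x̄ - μ₀)/SE = (94.00 - 87)/1.8353 = 3.8141
Critical value: t_{0.005,18} = ±2.878
p-value ≈ 0.0013
Decision: reject H₀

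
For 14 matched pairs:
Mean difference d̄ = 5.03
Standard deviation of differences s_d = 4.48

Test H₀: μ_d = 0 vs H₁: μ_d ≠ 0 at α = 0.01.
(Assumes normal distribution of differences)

Answer: t = 4.2011, reject H₀

Derivation:
df = n - 1 = 13
SE = s_d/√n = 4.48/√14 = 1.1973
t = d̄/SE = 5.03/1.1973 = 4.2011
Critical value: t_{0.005,13} = ±3.012
p-value ≈ 0.0010
Decision: reject H₀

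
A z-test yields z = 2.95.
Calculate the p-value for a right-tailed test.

Answer: p-value ≈ 0.0016

Derivation:
For z = 2.95:
p = P(Z > 2.95) = 1 - Φ(2.95) = 0.0016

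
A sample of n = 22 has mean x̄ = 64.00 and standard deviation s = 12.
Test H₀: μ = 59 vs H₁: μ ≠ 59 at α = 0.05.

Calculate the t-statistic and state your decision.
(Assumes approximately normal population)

Answer: t = 1.9543, fail to reject H₀

Derivation:
df = n - 1 = 21
SE = s/√n = 12/√22 = 2.5584
t = (x̄ - μ₀)/SE = (64.00 - 59)/2.5584 = 1.9543
Critical value: t_{0.025,21} = ±2.080
p-value ≈ 0.0641
Decision: fail to reject H₀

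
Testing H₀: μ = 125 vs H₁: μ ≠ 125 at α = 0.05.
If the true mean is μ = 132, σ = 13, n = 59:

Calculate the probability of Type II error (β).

SE = σ/√n = 13/√59 = 1.6925
Critical values: μ₀ ± z_0.025×SE = 125 ± 1.960×1.6925
Acceptance region: (121.6827, 128.3173)
Under H₁ (μ = 132): z_high = (128.3173 - 132)/1.6925 = -2.1759, z_low = (121.6827 - 132)/1.6925 = -6.0959
β = P(not reject | H₁) = Φ(-2.1759) - Φ(-6.0959) ≈ 0.0148

Answer: β ≈ 0.0148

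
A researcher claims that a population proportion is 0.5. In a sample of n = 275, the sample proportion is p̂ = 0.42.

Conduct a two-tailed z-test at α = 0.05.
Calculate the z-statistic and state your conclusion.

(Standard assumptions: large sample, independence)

Answer: z = -2.6533, reject H₀

Derivation:
H₀: p = 0.5, H₁: p ≠ 0.5
Standard error: SE = √(p₀(1-p₀)/n) = √(0.5×0.5/275) = 0.030151
z-statistic: z = (p̂ - p₀)/SE = (0.42 - 0.5)/0.030151 = -2.6533
Critical value: z_0.025 = ±1.960
p-value = 0.0080
Decision: reject H₀ at α = 0.05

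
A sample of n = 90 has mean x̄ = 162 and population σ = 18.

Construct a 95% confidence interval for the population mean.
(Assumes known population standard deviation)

Confidence level: 95%, α = 0.05
z_0.025 = 1.960
SE = σ/√n = 18/√90 = 1.8974
Margin of error = 1.960 × 1.8974 = 3.7189
CI: x̄ ± margin = 162 ± 3.7189
CI: (158.2811, 165.7189)

Answer: (158.2811, 165.7189)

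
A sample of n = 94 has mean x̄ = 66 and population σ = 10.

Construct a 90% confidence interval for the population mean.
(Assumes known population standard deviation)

Confidence level: 90%, α = 0.1
z_0.05 = 1.645
SE = σ/√n = 10/√94 = 1.0314
Margin of error = 1.645 × 1.0314 = 1.6967
CI: x̄ ± margin = 66 ± 1.6967
CI: (64.3033, 67.6967)

Answer: (64.3033, 67.6967)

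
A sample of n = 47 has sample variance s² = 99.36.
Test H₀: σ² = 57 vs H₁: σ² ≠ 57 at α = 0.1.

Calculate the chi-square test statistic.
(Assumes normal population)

Answer: χ² = 80.1853, reject H₀

Derivation:
df = n - 1 = 46
χ² = (n-1)s²/σ₀² = 46×99.36/57 = 80.1853
Critical values: χ²_{0.95,46} = 31.439, χ²_{0.05,46} = 62.830
Rejection region: χ² < 31.439 or χ² > 62.830
Decision: reject H₀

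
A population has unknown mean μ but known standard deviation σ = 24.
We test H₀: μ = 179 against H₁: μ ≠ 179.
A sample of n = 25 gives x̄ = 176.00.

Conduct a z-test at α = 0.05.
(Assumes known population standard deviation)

Standard error: SE = σ/√n = 24/√25 = 4.8000
z-statistic: z = (x̄ - μ₀)/SE = (176.00 - 179)/4.8000 = -0.6250
Critical value: ±1.960
p-value = 0.5320
Decision: fail to reject H₀

Answer: z = -0.6250, fail to reject H₀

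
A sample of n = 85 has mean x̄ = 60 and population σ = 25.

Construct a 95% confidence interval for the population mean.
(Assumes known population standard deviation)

Answer: (54.6853, 65.3147)

Derivation:
Confidence level: 95%, α = 0.05
z_0.025 = 1.960
SE = σ/√n = 25/√85 = 2.7116
Margin of error = 1.960 × 2.7116 = 5.3147
CI: x̄ ± margin = 60 ± 5.3147
CI: (54.6853, 65.3147)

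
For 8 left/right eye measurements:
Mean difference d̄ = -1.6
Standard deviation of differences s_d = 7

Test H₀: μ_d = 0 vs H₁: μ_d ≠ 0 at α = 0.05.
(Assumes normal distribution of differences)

df = n - 1 = 7
SE = s_d/√n = 7/√8 = 2.4749
t = d̄/SE = -1.6/2.4749 = -0.6465
Critical value: t_{0.025,7} = ±2.365
p-value ≈ 0.5386
Decision: fail to reject H₀

Answer: t = -0.6465, fail to reject H₀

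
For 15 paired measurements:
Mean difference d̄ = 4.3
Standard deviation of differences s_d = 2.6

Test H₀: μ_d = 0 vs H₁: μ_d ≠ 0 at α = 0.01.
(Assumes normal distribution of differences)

df = n - 1 = 14
SE = s_d/√n = 2.6/√15 = 0.6713
t = d̄/SE = 4.3/0.6713 = 6.4055
Critical value: t_{0.005,14} = ±2.977
p-value < 0.0001
Decision: reject H₀

Answer: t = 6.4055, reject H₀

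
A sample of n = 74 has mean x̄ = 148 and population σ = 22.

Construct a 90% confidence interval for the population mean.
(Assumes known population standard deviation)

Answer: (143.7931, 152.2069)

Derivation:
Confidence level: 90%, α = 0.1
z_0.05 = 1.645
SE = σ/√n = 22/√74 = 2.5574
Margin of error = 1.645 × 2.5574 = 4.2069
CI: x̄ ± margin = 148 ± 4.2069
CI: (143.7931, 152.2069)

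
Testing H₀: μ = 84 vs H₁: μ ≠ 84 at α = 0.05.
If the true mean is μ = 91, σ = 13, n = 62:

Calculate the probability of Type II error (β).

Answer: β ≈ 0.0113

Derivation:
SE = σ/√n = 13/√62 = 1.6510
Critical values: μ₀ ± z_0.025×SE = 84 ± 1.960×1.6510
Acceptance region: (80.7640, 87.2360)
Under H₁ (μ = 91): z_high = (87.2360 - 91)/1.6510 = -2.2798, z_low = (80.7640 - 91)/1.6510 = -6.1999
β = P(not reject | H₁) = Φ(-2.2798) - Φ(-6.1999) ≈ 0.0113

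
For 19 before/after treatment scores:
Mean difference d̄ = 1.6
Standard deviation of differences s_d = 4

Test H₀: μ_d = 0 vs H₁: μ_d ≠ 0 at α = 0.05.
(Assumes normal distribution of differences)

df = n - 1 = 18
SE = s_d/√n = 4/√19 = 0.9177
t = d̄/SE = 1.6/0.9177 = 1.7435
Critical value: t_{0.025,18} = ±2.101
p-value ≈ 0.0983
Decision: fail to reject H₀

Answer: t = 1.7435, fail to reject H₀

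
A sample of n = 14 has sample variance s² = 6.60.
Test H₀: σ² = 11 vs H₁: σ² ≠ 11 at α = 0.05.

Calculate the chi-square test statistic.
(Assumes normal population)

df = n - 1 = 13
χ² = (n-1)s²/σ₀² = 13×6.60/11 = 7.8000
Critical values: χ²_{0.975,13} = 5.009, χ²_{0.025,13} = 24.736
Rejection region: χ² < 5.009 or χ² > 24.736
Decision: fail to reject H₀

Answer: χ² = 7.8000, fail to reject H₀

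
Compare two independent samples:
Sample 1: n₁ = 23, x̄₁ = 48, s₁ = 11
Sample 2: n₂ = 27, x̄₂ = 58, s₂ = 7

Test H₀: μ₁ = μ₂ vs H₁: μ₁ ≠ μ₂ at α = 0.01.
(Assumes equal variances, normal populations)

Pooled variance: s²_p = [22×11² + 26×7²]/(48) = 82.0000
s_p = 9.0554
SE = s_p×√(1/n₁ + 1/n₂) = 9.0554×√(1/23 + 1/27) = 2.5695
t = (x̄₁ - x̄₂)/SE = (48 - 58)/2.5695 = -3.8918
df = 48, t-critical = ±2.682
Decision: reject H₀

Answer: t = -3.8918, reject H₀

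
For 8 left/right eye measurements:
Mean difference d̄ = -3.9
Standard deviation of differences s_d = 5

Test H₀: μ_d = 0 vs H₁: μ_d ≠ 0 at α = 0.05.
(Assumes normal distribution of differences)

Answer: t = -2.2061, fail to reject H₀

Derivation:
df = n - 1 = 7
SE = s_d/√n = 5/√8 = 1.7678
t = d̄/SE = -3.9/1.7678 = -2.2061
Critical value: t_{0.025,7} = ±2.365
p-value ≈ 0.0632
Decision: fail to reject H₀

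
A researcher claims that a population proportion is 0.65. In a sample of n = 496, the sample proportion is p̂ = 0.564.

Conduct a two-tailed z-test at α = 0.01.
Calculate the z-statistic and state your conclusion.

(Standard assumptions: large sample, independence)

H₀: p = 0.65, H₁: p ≠ 0.65
Standard error: SE = √(p₀(1-p₀)/n) = √(0.65×0.35/496) = 0.021417
z-statistic: z = (p̂ - p₀)/SE = (0.564 - 0.65)/0.021417 = -4.0155
Critical value: z_0.005 = ±2.576
p-value = 0.0001
Decision: reject H₀ at α = 0.01

Answer: z = -4.0155, reject H₀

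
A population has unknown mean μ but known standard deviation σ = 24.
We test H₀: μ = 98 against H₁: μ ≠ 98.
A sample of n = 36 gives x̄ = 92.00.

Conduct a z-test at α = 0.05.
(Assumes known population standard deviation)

Standard error: SE = σ/√n = 24/√36 = 4.0000
z-statistic: z = (x̄ - μ₀)/SE = (92.00 - 98)/4.0000 = -1.5000
Critical value: ±1.960
p-value = 0.1336
Decision: fail to reject H₀

Answer: z = -1.5000, fail to reject H₀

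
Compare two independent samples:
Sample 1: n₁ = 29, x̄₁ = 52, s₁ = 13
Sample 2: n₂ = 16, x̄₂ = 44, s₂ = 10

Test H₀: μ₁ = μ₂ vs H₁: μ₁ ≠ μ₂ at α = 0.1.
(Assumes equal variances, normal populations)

Pooled variance: s²_p = [28×13² + 15×10²]/(43) = 144.9302
s_p = 12.0387
SE = s_p×√(1/n₁ + 1/n₂) = 12.0387×√(1/29 + 1/16) = 3.7491
t = (x̄₁ - x̄₂)/SE = (52 - 44)/3.7491 = 2.1338
df = 43, t-critical = ±1.681
Decision: reject H₀

Answer: t = 2.1338, reject H₀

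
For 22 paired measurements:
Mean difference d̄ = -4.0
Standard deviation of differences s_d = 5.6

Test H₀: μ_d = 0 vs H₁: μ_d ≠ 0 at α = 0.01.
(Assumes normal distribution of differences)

df = n - 1 = 21
SE = s_d/√n = 5.6/√22 = 1.1939
t = d̄/SE = -4.0/1.1939 = -3.3504
Critical value: t_{0.005,21} = ±2.831
p-value ≈ 0.0030
Decision: reject H₀

Answer: t = -3.3504, reject H₀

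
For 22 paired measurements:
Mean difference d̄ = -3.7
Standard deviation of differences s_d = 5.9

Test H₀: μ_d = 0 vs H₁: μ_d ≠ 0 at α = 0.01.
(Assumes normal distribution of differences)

df = n - 1 = 21
SE = s_d/√n = 5.9/√22 = 1.2579
t = d̄/SE = -3.7/1.2579 = -2.9414
Critical value: t_{0.005,21} = ±2.831
p-value ≈ 0.0078
Decision: reject H₀

Answer: t = -2.9414, reject H₀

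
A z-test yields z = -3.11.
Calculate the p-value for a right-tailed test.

For z = -3.11:
p = P(Z > -3.11) = 1 - Φ(-3.11) = 0.9991

Answer: p-value ≈ 0.9991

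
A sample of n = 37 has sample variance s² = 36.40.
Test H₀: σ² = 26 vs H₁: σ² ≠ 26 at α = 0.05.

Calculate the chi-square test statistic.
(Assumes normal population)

Answer: χ² = 50.4000, fail to reject H₀

Derivation:
df = n - 1 = 36
χ² = (n-1)s²/σ₀² = 36×36.40/26 = 50.4000
Critical values: χ²_{0.975,36} = 21.336, χ²_{0.025,36} = 54.437
Rejection region: χ² < 21.336 or χ² > 54.437
Decision: fail to reject H₀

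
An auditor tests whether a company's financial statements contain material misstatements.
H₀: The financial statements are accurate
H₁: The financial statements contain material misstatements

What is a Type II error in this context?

Answer: Failing to detect material misstatements that are actually present

Derivation:
A Type I error (probability α) occurs when we reject a true H₀.
A Type II error (probability β) occurs when we fail to reject a false H₀.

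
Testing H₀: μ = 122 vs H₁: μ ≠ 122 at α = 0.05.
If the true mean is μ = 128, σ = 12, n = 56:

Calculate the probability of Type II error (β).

Answer: β ≈ 0.0374

Derivation:
SE = σ/√n = 12/√56 = 1.6036
Critical values: μ₀ ± z_0.025×SE = 122 ± 1.960×1.6036
Acceptance region: (118.8569, 125.1431)
Under H₁ (μ = 128): z_high = (125.1431 - 128)/1.6036 = -1.7816, z_low = (118.8569 - 128)/1.6036 = -5.7016
β = P(not reject | H₁) = Φ(-1.7816) - Φ(-5.7016) ≈ 0.0374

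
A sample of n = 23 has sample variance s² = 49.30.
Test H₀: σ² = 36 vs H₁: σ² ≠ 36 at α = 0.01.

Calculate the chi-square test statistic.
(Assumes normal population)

Answer: χ² = 30.1278, fail to reject H₀

Derivation:
df = n - 1 = 22
χ² = (n-1)s²/σ₀² = 22×49.30/36 = 30.1278
Critical values: χ²_{0.995,22} = 8.643, χ²_{0.005,22} = 42.796
Rejection region: χ² < 8.643 or χ² > 42.796
Decision: fail to reject H₀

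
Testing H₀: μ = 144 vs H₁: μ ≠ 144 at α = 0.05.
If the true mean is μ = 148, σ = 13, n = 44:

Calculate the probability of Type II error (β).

SE = σ/√n = 13/√44 = 1.9598
Critical values: μ₀ ± z_0.025×SE = 144 ± 1.960×1.9598
Acceptance region: (140.1588, 147.8412)
Under H₁ (μ = 148): z_high = (147.8412 - 148)/1.9598 = -0.0810, z_low = (140.1588 - 148)/1.9598 = -4.0010
β = P(not reject | H₁) = Φ(-0.0810) - Φ(-4.0010) ≈ 0.4677

Answer: β ≈ 0.4677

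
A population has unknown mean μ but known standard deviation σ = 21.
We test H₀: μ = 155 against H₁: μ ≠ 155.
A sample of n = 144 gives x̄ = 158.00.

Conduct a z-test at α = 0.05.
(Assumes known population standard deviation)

Answer: z = 1.7143, fail to reject H₀

Derivation:
Standard error: SE = σ/√n = 21/√144 = 1.7500
z-statistic: z = (x̄ - μ₀)/SE = (158.00 - 155)/1.7500 = 1.7143
Critical value: ±1.960
p-value = 0.0865
Decision: fail to reject H₀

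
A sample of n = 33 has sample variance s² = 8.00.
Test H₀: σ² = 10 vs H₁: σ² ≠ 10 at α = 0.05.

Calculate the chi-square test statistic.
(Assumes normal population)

Answer: χ² = 25.6000, fail to reject H₀

Derivation:
df = n - 1 = 32
χ² = (n-1)s²/σ₀² = 32×8.00/10 = 25.6000
Critical values: χ²_{0.975,32} = 18.291, χ²_{0.025,32} = 49.480
Rejection region: χ² < 18.291 or χ² > 49.480
Decision: fail to reject H₀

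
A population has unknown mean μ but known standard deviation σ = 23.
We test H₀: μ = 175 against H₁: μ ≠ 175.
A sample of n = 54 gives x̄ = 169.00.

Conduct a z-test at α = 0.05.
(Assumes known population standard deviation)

Answer: z = -1.9170, fail to reject H₀

Derivation:
Standard error: SE = σ/√n = 23/√54 = 3.1299
z-statistic: z = (x̄ - μ₀)/SE = (169.00 - 175)/3.1299 = -1.9170
Critical value: ±1.960
p-value = 0.0552
Decision: fail to reject H₀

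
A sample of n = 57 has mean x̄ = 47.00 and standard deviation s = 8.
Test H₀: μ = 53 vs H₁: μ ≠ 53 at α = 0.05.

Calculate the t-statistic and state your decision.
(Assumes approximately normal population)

df = n - 1 = 56
SE = s/√n = 8/√57 = 1.0596
t = (x̄ - μ₀)/SE = (47.00 - 53)/1.0596 = -5.6625
Critical value: t_{0.025,56} = ±2.003
p-value < 0.0001
Decision: reject H₀

Answer: t = -5.6625, reject H₀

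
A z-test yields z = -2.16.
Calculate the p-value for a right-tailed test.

For z = -2.16:
p = P(Z > -2.16) = 1 - Φ(-2.16) = 0.9846

Answer: p-value ≈ 0.9846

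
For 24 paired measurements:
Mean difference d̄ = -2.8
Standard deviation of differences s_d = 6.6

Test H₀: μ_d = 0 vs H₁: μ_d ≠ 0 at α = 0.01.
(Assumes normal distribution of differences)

Answer: t = -2.0784, fail to reject H₀

Derivation:
df = n - 1 = 23
SE = s_d/√n = 6.6/√24 = 1.3472
t = d̄/SE = -2.8/1.3472 = -2.0784
Critical value: t_{0.005,23} = ±2.807
p-value ≈ 0.0490
Decision: fail to reject H₀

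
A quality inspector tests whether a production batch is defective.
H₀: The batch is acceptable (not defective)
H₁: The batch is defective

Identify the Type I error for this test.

Answer: Rejecting an acceptable batch

Derivation:
Type I error (α): Rejecting H₀ when H₀ is true
Type II error (β): Failing to reject H₀ when H₁ is true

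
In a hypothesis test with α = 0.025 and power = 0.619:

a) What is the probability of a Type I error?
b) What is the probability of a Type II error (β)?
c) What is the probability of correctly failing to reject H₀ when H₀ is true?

a) Type I error probability = α = 0.025
b) Power = P(reject H₀ | H₁ true) = 1 - β = 0.619, so Type II error probability = β = 1 - Power = 0.381
c) P(fail to reject H₀ | H₀ true) = 1 - α = 0.975

Answer: a) 0.025, b) 0.381, c) 0.975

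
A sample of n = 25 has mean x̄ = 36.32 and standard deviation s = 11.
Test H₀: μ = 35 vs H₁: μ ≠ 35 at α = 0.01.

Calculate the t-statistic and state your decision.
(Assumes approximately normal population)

Answer: t = 0.6000, fail to reject H₀

Derivation:
df = n - 1 = 24
SE = s/√n = 11/√25 = 2.2000
t = (x̄ - μ₀)/SE = (36.32 - 35)/2.2000 = 0.6000
Critical value: t_{0.005,24} = ±2.797
p-value ≈ 0.5541
Decision: fail to reject H₀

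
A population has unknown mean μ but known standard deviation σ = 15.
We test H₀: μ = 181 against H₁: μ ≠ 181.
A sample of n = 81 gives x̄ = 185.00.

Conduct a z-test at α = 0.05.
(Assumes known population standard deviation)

Answer: z = 2.4000, reject H₀

Derivation:
Standard error: SE = σ/√n = 15/√81 = 1.6667
z-statistic: z = (x̄ - μ₀)/SE = (185.00 - 181)/1.6667 = 2.4000
Critical value: ±1.960
p-value = 0.0164
Decision: reject H₀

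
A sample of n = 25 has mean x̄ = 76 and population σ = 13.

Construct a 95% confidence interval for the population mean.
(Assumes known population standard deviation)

Confidence level: 95%, α = 0.05
z_0.025 = 1.960
SE = σ/√n = 13/√25 = 2.6000
Margin of error = 1.960 × 2.6000 = 5.0960
CI: x̄ ± margin = 76 ± 5.0960
CI: (70.9040, 81.0960)

Answer: (70.9040, 81.0960)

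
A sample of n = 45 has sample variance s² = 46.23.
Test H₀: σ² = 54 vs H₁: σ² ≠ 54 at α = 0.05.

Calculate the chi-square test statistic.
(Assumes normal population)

df = n - 1 = 44
χ² = (n-1)s²/σ₀² = 44×46.23/54 = 37.6689
Critical values: χ²_{0.975,44} = 27.575, χ²_{0.025,44} = 64.201
Rejection region: χ² < 27.575 or χ² > 64.201
Decision: fail to reject H₀

Answer: χ² = 37.6689, fail to reject H₀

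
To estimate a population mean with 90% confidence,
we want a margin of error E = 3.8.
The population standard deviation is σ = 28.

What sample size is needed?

z_0.05 = 1.645
n = (z×σ/E)² = (1.645×28/3.8)²
n = 146.9199
Round up: n = 147

Answer: n = 147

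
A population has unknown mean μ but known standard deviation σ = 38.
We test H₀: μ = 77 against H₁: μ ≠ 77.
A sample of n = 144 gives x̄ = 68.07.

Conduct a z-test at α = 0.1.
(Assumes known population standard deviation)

Standard error: SE = σ/√n = 38/√144 = 3.1667
z-statistic: z = (x̄ - μ₀)/SE = (68.07 - 77)/3.1667 = -2.8200
Critical value: ±1.645
p-value = 0.0048
Decision: reject H₀

Answer: z = -2.8200, reject H₀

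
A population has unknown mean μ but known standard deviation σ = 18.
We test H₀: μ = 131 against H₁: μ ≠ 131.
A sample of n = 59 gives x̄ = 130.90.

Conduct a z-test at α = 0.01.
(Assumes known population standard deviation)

Answer: z = -0.0427, fail to reject H₀

Derivation:
Standard error: SE = σ/√n = 18/√59 = 2.3434
z-statistic: z = (x̄ - μ₀)/SE = (130.90 - 131)/2.3434 = -0.0427
Critical value: ±2.576
p-value = 0.9659
Decision: fail to reject H₀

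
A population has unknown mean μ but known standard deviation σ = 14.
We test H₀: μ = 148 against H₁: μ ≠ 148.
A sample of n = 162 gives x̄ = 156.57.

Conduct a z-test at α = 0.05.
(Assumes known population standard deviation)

Answer: z = 7.7916, reject H₀

Derivation:
Standard error: SE = σ/√n = 14/√162 = 1.0999
z-statistic: z = (x̄ - μ₀)/SE = (156.57 - 148)/1.0999 = 7.7916
Critical value: ±1.960
p-value < 0.0001
Decision: reject H₀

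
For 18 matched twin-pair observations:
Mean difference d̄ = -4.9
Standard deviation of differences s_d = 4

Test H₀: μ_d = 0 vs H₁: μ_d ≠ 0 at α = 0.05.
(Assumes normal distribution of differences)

df = n - 1 = 17
SE = s_d/√n = 4/√18 = 0.9428
t = d̄/SE = -4.9/0.9428 = -5.1973
Critical value: t_{0.025,17} = ±2.110
p-value ≈ 0.0001
Decision: reject H₀

Answer: t = -5.1973, reject H₀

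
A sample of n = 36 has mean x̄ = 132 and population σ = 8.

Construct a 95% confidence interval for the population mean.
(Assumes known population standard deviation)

Answer: (129.3867, 134.6133)

Derivation:
Confidence level: 95%, α = 0.05
z_0.025 = 1.960
SE = σ/√n = 8/√36 = 1.3333
Margin of error = 1.960 × 1.3333 = 2.6133
CI: x̄ ± margin = 132 ± 2.6133
CI: (129.3867, 134.6133)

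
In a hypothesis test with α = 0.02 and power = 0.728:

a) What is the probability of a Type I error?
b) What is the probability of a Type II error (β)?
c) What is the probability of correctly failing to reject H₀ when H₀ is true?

a) Type I error probability = α = 0.02
b) Power = P(reject H₀ | H₁ true) = 1 - β = 0.728, so Type II error probability = β = 1 - Power = 0.272
c) P(fail to reject H₀ | H₀ true) = 1 - α = 0.98

Answer: a) 0.02, b) 0.272, c) 0.98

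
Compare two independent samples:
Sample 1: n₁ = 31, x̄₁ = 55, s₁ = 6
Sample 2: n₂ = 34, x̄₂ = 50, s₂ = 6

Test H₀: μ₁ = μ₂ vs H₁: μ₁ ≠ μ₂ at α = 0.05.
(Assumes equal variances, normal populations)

Answer: t = 3.3557, reject H₀

Derivation:
Pooled variance: s²_p = [30×6² + 33×6²]/(63) = 36.0000
s_p = 6.0000
SE = s_p×√(1/n₁ + 1/n₂) = 6.0000×√(1/31 + 1/34) = 1.4900
t = (x̄₁ - x̄₂)/SE = (55 - 50)/1.4900 = 3.3557
df = 63, t-critical = ±1.998
Decision: reject H₀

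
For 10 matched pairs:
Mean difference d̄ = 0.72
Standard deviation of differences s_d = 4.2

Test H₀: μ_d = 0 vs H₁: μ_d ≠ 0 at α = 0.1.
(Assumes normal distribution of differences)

Answer: t = 0.5421, fail to reject H₀

Derivation:
df = n - 1 = 9
SE = s_d/√n = 4.2/√10 = 1.3282
t = d̄/SE = 0.72/1.3282 = 0.5421
Critical value: t_{0.05,9} = ±1.833
p-value ≈ 0.6009
Decision: fail to reject H₀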